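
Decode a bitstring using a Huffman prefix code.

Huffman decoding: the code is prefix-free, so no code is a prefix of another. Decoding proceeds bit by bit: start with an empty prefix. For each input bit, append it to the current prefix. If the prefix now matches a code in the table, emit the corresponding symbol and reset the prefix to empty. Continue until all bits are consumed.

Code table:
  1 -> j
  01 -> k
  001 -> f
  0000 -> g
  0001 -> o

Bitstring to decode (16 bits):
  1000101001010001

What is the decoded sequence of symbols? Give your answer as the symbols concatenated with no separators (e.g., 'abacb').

Bit 0: prefix='1' -> emit 'j', reset
Bit 1: prefix='0' (no match yet)
Bit 2: prefix='00' (no match yet)
Bit 3: prefix='000' (no match yet)
Bit 4: prefix='0001' -> emit 'o', reset
Bit 5: prefix='0' (no match yet)
Bit 6: prefix='01' -> emit 'k', reset
Bit 7: prefix='0' (no match yet)
Bit 8: prefix='00' (no match yet)
Bit 9: prefix='001' -> emit 'f', reset
Bit 10: prefix='0' (no match yet)
Bit 11: prefix='01' -> emit 'k', reset
Bit 12: prefix='0' (no match yet)
Bit 13: prefix='00' (no match yet)
Bit 14: prefix='000' (no match yet)
Bit 15: prefix='0001' -> emit 'o', reset

Answer: jokfko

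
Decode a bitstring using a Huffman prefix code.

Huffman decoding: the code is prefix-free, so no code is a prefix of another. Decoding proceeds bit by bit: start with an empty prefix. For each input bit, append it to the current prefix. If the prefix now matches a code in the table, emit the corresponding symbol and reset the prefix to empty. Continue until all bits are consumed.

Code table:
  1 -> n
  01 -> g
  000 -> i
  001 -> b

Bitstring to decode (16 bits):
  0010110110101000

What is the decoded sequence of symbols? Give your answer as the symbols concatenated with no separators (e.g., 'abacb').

Bit 0: prefix='0' (no match yet)
Bit 1: prefix='00' (no match yet)
Bit 2: prefix='001' -> emit 'b', reset
Bit 3: prefix='0' (no match yet)
Bit 4: prefix='01' -> emit 'g', reset
Bit 5: prefix='1' -> emit 'n', reset
Bit 6: prefix='0' (no match yet)
Bit 7: prefix='01' -> emit 'g', reset
Bit 8: prefix='1' -> emit 'n', reset
Bit 9: prefix='0' (no match yet)
Bit 10: prefix='01' -> emit 'g', reset
Bit 11: prefix='0' (no match yet)
Bit 12: prefix='01' -> emit 'g', reset
Bit 13: prefix='0' (no match yet)
Bit 14: prefix='00' (no match yet)
Bit 15: prefix='000' -> emit 'i', reset

Answer: bgngnggi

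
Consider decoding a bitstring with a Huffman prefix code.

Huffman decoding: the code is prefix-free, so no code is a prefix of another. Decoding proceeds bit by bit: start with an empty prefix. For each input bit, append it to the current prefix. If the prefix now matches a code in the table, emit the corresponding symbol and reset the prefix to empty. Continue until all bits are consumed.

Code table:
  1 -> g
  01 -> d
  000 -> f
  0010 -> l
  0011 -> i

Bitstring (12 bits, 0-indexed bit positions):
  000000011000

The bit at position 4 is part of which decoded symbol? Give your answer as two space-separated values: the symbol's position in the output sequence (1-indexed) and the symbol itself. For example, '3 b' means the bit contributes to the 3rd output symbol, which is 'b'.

Answer: 2 f

Derivation:
Bit 0: prefix='0' (no match yet)
Bit 1: prefix='00' (no match yet)
Bit 2: prefix='000' -> emit 'f', reset
Bit 3: prefix='0' (no match yet)
Bit 4: prefix='00' (no match yet)
Bit 5: prefix='000' -> emit 'f', reset
Bit 6: prefix='0' (no match yet)
Bit 7: prefix='01' -> emit 'd', reset
Bit 8: prefix='1' -> emit 'g', reset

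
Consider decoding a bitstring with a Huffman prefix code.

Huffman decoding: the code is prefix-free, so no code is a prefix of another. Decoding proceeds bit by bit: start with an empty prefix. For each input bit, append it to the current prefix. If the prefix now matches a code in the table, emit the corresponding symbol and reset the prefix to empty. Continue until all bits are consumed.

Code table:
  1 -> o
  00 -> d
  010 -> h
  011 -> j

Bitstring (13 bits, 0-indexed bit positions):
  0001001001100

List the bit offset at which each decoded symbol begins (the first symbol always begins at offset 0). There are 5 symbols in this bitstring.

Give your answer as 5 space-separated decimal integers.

Bit 0: prefix='0' (no match yet)
Bit 1: prefix='00' -> emit 'd', reset
Bit 2: prefix='0' (no match yet)
Bit 3: prefix='01' (no match yet)
Bit 4: prefix='010' -> emit 'h', reset
Bit 5: prefix='0' (no match yet)
Bit 6: prefix='01' (no match yet)
Bit 7: prefix='010' -> emit 'h', reset
Bit 8: prefix='0' (no match yet)
Bit 9: prefix='01' (no match yet)
Bit 10: prefix='011' -> emit 'j', reset
Bit 11: prefix='0' (no match yet)
Bit 12: prefix='00' -> emit 'd', reset

Answer: 0 2 5 8 11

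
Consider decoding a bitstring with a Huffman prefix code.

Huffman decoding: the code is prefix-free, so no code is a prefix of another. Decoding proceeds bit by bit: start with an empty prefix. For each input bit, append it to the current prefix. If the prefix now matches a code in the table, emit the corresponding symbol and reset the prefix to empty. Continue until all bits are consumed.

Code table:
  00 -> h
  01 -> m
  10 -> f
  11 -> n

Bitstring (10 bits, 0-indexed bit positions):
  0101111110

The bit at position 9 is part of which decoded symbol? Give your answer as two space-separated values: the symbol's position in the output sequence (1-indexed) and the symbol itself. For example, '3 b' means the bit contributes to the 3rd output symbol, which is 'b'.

Bit 0: prefix='0' (no match yet)
Bit 1: prefix='01' -> emit 'm', reset
Bit 2: prefix='0' (no match yet)
Bit 3: prefix='01' -> emit 'm', reset
Bit 4: prefix='1' (no match yet)
Bit 5: prefix='11' -> emit 'n', reset
Bit 6: prefix='1' (no match yet)
Bit 7: prefix='11' -> emit 'n', reset
Bit 8: prefix='1' (no match yet)
Bit 9: prefix='10' -> emit 'f', reset

Answer: 5 f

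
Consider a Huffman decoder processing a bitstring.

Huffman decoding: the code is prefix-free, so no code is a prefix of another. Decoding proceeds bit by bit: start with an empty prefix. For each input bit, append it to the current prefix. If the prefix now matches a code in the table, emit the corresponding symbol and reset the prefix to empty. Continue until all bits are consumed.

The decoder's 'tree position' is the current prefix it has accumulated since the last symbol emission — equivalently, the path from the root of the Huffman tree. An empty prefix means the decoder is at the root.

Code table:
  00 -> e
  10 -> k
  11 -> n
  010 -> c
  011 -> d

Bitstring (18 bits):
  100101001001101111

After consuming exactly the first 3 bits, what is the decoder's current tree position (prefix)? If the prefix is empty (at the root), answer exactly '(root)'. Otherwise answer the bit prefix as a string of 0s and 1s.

Bit 0: prefix='1' (no match yet)
Bit 1: prefix='10' -> emit 'k', reset
Bit 2: prefix='0' (no match yet)

Answer: 0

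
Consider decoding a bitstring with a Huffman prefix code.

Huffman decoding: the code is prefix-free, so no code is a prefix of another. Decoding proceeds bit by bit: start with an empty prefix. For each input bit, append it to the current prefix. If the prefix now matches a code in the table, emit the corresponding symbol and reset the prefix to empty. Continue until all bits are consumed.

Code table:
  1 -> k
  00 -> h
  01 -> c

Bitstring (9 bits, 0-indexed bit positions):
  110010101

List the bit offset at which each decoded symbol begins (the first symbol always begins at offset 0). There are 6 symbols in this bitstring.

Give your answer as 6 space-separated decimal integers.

Answer: 0 1 2 4 5 7

Derivation:
Bit 0: prefix='1' -> emit 'k', reset
Bit 1: prefix='1' -> emit 'k', reset
Bit 2: prefix='0' (no match yet)
Bit 3: prefix='00' -> emit 'h', reset
Bit 4: prefix='1' -> emit 'k', reset
Bit 5: prefix='0' (no match yet)
Bit 6: prefix='01' -> emit 'c', reset
Bit 7: prefix='0' (no match yet)
Bit 8: prefix='01' -> emit 'c', reset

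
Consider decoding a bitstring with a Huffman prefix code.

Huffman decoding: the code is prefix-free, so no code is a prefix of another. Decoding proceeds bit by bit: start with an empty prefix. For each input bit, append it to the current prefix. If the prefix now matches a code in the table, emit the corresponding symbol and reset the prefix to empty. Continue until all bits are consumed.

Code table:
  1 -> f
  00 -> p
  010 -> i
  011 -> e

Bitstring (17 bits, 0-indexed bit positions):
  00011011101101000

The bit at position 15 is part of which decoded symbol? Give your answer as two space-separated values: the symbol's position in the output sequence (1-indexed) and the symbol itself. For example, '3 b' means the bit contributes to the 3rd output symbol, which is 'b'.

Bit 0: prefix='0' (no match yet)
Bit 1: prefix='00' -> emit 'p', reset
Bit 2: prefix='0' (no match yet)
Bit 3: prefix='01' (no match yet)
Bit 4: prefix='011' -> emit 'e', reset
Bit 5: prefix='0' (no match yet)
Bit 6: prefix='01' (no match yet)
Bit 7: prefix='011' -> emit 'e', reset
Bit 8: prefix='1' -> emit 'f', reset
Bit 9: prefix='0' (no match yet)
Bit 10: prefix='01' (no match yet)
Bit 11: prefix='011' -> emit 'e', reset
Bit 12: prefix='0' (no match yet)
Bit 13: prefix='01' (no match yet)
Bit 14: prefix='010' -> emit 'i', reset
Bit 15: prefix='0' (no match yet)
Bit 16: prefix='00' -> emit 'p', reset

Answer: 7 p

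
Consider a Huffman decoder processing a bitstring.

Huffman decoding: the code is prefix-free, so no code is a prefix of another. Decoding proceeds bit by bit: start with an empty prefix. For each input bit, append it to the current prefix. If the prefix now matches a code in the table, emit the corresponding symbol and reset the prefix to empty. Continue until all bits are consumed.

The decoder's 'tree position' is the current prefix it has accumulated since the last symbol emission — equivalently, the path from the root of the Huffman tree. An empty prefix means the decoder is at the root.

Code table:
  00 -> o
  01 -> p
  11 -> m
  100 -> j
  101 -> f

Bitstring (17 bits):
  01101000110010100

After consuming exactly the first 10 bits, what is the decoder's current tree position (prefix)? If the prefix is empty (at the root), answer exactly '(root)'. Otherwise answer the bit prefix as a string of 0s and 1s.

Answer: 1

Derivation:
Bit 0: prefix='0' (no match yet)
Bit 1: prefix='01' -> emit 'p', reset
Bit 2: prefix='1' (no match yet)
Bit 3: prefix='10' (no match yet)
Bit 4: prefix='101' -> emit 'f', reset
Bit 5: prefix='0' (no match yet)
Bit 6: prefix='00' -> emit 'o', reset
Bit 7: prefix='0' (no match yet)
Bit 8: prefix='01' -> emit 'p', reset
Bit 9: prefix='1' (no match yet)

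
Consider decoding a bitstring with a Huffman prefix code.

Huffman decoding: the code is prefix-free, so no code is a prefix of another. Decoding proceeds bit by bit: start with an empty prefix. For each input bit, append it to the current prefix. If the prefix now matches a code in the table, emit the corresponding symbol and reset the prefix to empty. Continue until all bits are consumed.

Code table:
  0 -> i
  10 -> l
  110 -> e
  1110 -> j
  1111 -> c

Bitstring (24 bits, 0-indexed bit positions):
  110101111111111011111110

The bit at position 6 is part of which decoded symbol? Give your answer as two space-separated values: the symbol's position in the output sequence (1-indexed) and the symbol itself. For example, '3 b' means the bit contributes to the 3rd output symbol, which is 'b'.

Bit 0: prefix='1' (no match yet)
Bit 1: prefix='11' (no match yet)
Bit 2: prefix='110' -> emit 'e', reset
Bit 3: prefix='1' (no match yet)
Bit 4: prefix='10' -> emit 'l', reset
Bit 5: prefix='1' (no match yet)
Bit 6: prefix='11' (no match yet)
Bit 7: prefix='111' (no match yet)
Bit 8: prefix='1111' -> emit 'c', reset
Bit 9: prefix='1' (no match yet)
Bit 10: prefix='11' (no match yet)

Answer: 3 c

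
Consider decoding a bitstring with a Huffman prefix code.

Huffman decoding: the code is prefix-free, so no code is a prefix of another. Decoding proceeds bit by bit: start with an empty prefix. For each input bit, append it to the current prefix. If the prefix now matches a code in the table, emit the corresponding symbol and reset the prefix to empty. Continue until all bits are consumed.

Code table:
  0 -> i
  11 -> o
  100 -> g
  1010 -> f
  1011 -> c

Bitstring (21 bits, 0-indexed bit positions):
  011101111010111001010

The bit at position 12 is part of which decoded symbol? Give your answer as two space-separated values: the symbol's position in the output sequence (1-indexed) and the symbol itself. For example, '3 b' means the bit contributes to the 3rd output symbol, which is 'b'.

Answer: 6 c

Derivation:
Bit 0: prefix='0' -> emit 'i', reset
Bit 1: prefix='1' (no match yet)
Bit 2: prefix='11' -> emit 'o', reset
Bit 3: prefix='1' (no match yet)
Bit 4: prefix='10' (no match yet)
Bit 5: prefix='101' (no match yet)
Bit 6: prefix='1011' -> emit 'c', reset
Bit 7: prefix='1' (no match yet)
Bit 8: prefix='11' -> emit 'o', reset
Bit 9: prefix='0' -> emit 'i', reset
Bit 10: prefix='1' (no match yet)
Bit 11: prefix='10' (no match yet)
Bit 12: prefix='101' (no match yet)
Bit 13: prefix='1011' -> emit 'c', reset
Bit 14: prefix='1' (no match yet)
Bit 15: prefix='10' (no match yet)
Bit 16: prefix='100' -> emit 'g', reset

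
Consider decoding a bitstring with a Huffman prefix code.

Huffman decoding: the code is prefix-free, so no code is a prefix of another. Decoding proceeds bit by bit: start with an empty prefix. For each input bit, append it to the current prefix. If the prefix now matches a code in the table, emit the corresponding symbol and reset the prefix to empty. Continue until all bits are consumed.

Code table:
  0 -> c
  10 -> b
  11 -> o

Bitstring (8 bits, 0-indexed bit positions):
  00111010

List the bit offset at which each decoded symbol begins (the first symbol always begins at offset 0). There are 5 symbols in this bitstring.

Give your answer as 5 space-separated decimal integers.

Answer: 0 1 2 4 6

Derivation:
Bit 0: prefix='0' -> emit 'c', reset
Bit 1: prefix='0' -> emit 'c', reset
Bit 2: prefix='1' (no match yet)
Bit 3: prefix='11' -> emit 'o', reset
Bit 4: prefix='1' (no match yet)
Bit 5: prefix='10' -> emit 'b', reset
Bit 6: prefix='1' (no match yet)
Bit 7: prefix='10' -> emit 'b', reset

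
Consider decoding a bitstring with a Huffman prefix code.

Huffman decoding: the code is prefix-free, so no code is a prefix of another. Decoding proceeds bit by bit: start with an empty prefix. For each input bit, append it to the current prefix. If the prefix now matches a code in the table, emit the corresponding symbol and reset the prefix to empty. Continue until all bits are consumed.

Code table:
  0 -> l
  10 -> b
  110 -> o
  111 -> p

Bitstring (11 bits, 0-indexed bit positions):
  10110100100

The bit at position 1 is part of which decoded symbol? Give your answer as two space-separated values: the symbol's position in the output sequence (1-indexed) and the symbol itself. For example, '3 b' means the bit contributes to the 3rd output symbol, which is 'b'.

Answer: 1 b

Derivation:
Bit 0: prefix='1' (no match yet)
Bit 1: prefix='10' -> emit 'b', reset
Bit 2: prefix='1' (no match yet)
Bit 3: prefix='11' (no match yet)
Bit 4: prefix='110' -> emit 'o', reset
Bit 5: prefix='1' (no match yet)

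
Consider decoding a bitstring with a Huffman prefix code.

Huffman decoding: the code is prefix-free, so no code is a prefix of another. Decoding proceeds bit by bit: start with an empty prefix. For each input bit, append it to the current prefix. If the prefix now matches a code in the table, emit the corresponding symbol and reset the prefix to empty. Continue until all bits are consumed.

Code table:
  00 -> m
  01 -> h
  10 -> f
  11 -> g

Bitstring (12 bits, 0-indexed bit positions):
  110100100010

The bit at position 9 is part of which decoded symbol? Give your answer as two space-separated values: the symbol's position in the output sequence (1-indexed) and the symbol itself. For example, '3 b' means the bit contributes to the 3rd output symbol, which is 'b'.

Answer: 5 m

Derivation:
Bit 0: prefix='1' (no match yet)
Bit 1: prefix='11' -> emit 'g', reset
Bit 2: prefix='0' (no match yet)
Bit 3: prefix='01' -> emit 'h', reset
Bit 4: prefix='0' (no match yet)
Bit 5: prefix='00' -> emit 'm', reset
Bit 6: prefix='1' (no match yet)
Bit 7: prefix='10' -> emit 'f', reset
Bit 8: prefix='0' (no match yet)
Bit 9: prefix='00' -> emit 'm', reset
Bit 10: prefix='1' (no match yet)
Bit 11: prefix='10' -> emit 'f', reset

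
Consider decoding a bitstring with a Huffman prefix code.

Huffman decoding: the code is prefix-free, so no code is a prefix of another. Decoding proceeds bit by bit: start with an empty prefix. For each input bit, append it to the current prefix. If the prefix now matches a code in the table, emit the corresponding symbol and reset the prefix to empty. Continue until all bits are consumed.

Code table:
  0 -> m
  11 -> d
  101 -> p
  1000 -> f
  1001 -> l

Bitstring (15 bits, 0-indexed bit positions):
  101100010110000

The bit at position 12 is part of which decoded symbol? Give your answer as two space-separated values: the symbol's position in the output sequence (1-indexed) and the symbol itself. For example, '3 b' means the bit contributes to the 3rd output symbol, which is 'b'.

Answer: 4 f

Derivation:
Bit 0: prefix='1' (no match yet)
Bit 1: prefix='10' (no match yet)
Bit 2: prefix='101' -> emit 'p', reset
Bit 3: prefix='1' (no match yet)
Bit 4: prefix='10' (no match yet)
Bit 5: prefix='100' (no match yet)
Bit 6: prefix='1000' -> emit 'f', reset
Bit 7: prefix='1' (no match yet)
Bit 8: prefix='10' (no match yet)
Bit 9: prefix='101' -> emit 'p', reset
Bit 10: prefix='1' (no match yet)
Bit 11: prefix='10' (no match yet)
Bit 12: prefix='100' (no match yet)
Bit 13: prefix='1000' -> emit 'f', reset
Bit 14: prefix='0' -> emit 'm', reset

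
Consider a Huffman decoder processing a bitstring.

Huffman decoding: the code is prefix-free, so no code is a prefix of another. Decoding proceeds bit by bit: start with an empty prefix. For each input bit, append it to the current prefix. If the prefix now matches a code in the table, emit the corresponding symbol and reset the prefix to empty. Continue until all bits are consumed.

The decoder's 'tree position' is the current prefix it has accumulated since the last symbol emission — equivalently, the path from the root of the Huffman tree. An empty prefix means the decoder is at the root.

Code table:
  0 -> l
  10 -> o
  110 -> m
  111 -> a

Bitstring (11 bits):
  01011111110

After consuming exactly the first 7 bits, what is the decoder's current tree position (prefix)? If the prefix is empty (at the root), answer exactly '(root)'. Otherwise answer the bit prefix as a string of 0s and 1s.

Bit 0: prefix='0' -> emit 'l', reset
Bit 1: prefix='1' (no match yet)
Bit 2: prefix='10' -> emit 'o', reset
Bit 3: prefix='1' (no match yet)
Bit 4: prefix='11' (no match yet)
Bit 5: prefix='111' -> emit 'a', reset
Bit 6: prefix='1' (no match yet)

Answer: 1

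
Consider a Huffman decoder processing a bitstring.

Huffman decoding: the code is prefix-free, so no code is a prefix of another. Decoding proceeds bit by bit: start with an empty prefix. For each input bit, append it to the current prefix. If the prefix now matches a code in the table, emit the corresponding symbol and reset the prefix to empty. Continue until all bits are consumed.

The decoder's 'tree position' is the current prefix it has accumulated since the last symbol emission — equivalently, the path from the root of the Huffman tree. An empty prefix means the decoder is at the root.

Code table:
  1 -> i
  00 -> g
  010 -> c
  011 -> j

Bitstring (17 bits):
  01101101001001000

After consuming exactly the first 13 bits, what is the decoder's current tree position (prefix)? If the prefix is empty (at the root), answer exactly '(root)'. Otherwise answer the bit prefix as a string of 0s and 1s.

Answer: 0

Derivation:
Bit 0: prefix='0' (no match yet)
Bit 1: prefix='01' (no match yet)
Bit 2: prefix='011' -> emit 'j', reset
Bit 3: prefix='0' (no match yet)
Bit 4: prefix='01' (no match yet)
Bit 5: prefix='011' -> emit 'j', reset
Bit 6: prefix='0' (no match yet)
Bit 7: prefix='01' (no match yet)
Bit 8: prefix='010' -> emit 'c', reset
Bit 9: prefix='0' (no match yet)
Bit 10: prefix='01' (no match yet)
Bit 11: prefix='010' -> emit 'c', reset
Bit 12: prefix='0' (no match yet)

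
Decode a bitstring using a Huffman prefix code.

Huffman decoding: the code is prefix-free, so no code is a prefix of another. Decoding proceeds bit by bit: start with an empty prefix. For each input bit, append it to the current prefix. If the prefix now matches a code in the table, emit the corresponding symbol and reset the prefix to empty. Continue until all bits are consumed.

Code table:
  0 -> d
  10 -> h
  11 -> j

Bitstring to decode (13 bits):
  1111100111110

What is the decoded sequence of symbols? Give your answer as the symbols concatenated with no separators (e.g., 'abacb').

Bit 0: prefix='1' (no match yet)
Bit 1: prefix='11' -> emit 'j', reset
Bit 2: prefix='1' (no match yet)
Bit 3: prefix='11' -> emit 'j', reset
Bit 4: prefix='1' (no match yet)
Bit 5: prefix='10' -> emit 'h', reset
Bit 6: prefix='0' -> emit 'd', reset
Bit 7: prefix='1' (no match yet)
Bit 8: prefix='11' -> emit 'j', reset
Bit 9: prefix='1' (no match yet)
Bit 10: prefix='11' -> emit 'j', reset
Bit 11: prefix='1' (no match yet)
Bit 12: prefix='10' -> emit 'h', reset

Answer: jjhdjjh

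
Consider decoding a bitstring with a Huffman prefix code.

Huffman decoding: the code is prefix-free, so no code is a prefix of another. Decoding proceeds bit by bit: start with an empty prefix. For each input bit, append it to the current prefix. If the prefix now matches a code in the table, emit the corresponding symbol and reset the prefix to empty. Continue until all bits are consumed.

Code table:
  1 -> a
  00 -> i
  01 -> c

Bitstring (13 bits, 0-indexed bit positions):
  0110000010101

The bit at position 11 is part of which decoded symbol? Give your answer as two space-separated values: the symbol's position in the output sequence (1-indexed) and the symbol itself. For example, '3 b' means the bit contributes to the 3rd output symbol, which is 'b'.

Bit 0: prefix='0' (no match yet)
Bit 1: prefix='01' -> emit 'c', reset
Bit 2: prefix='1' -> emit 'a', reset
Bit 3: prefix='0' (no match yet)
Bit 4: prefix='00' -> emit 'i', reset
Bit 5: prefix='0' (no match yet)
Bit 6: prefix='00' -> emit 'i', reset
Bit 7: prefix='0' (no match yet)
Bit 8: prefix='01' -> emit 'c', reset
Bit 9: prefix='0' (no match yet)
Bit 10: prefix='01' -> emit 'c', reset
Bit 11: prefix='0' (no match yet)
Bit 12: prefix='01' -> emit 'c', reset

Answer: 7 c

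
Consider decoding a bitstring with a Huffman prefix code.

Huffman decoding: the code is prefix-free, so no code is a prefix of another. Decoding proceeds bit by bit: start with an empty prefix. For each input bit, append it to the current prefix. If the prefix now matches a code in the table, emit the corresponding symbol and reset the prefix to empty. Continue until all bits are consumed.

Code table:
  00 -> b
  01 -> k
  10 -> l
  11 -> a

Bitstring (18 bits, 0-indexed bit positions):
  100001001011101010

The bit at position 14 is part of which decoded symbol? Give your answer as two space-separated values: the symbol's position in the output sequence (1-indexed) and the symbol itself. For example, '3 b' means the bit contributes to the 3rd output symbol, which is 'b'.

Bit 0: prefix='1' (no match yet)
Bit 1: prefix='10' -> emit 'l', reset
Bit 2: prefix='0' (no match yet)
Bit 3: prefix='00' -> emit 'b', reset
Bit 4: prefix='0' (no match yet)
Bit 5: prefix='01' -> emit 'k', reset
Bit 6: prefix='0' (no match yet)
Bit 7: prefix='00' -> emit 'b', reset
Bit 8: prefix='1' (no match yet)
Bit 9: prefix='10' -> emit 'l', reset
Bit 10: prefix='1' (no match yet)
Bit 11: prefix='11' -> emit 'a', reset
Bit 12: prefix='1' (no match yet)
Bit 13: prefix='10' -> emit 'l', reset
Bit 14: prefix='1' (no match yet)
Bit 15: prefix='10' -> emit 'l', reset
Bit 16: prefix='1' (no match yet)
Bit 17: prefix='10' -> emit 'l', reset

Answer: 8 l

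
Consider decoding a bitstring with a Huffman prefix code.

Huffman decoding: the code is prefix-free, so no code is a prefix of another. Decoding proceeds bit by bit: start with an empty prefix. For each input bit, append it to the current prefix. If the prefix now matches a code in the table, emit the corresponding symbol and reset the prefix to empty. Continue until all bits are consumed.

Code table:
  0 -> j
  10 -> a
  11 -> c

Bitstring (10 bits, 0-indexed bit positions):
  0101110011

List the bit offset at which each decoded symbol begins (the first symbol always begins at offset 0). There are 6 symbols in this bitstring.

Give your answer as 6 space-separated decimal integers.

Answer: 0 1 3 5 7 8

Derivation:
Bit 0: prefix='0' -> emit 'j', reset
Bit 1: prefix='1' (no match yet)
Bit 2: prefix='10' -> emit 'a', reset
Bit 3: prefix='1' (no match yet)
Bit 4: prefix='11' -> emit 'c', reset
Bit 5: prefix='1' (no match yet)
Bit 6: prefix='10' -> emit 'a', reset
Bit 7: prefix='0' -> emit 'j', reset
Bit 8: prefix='1' (no match yet)
Bit 9: prefix='11' -> emit 'c', reset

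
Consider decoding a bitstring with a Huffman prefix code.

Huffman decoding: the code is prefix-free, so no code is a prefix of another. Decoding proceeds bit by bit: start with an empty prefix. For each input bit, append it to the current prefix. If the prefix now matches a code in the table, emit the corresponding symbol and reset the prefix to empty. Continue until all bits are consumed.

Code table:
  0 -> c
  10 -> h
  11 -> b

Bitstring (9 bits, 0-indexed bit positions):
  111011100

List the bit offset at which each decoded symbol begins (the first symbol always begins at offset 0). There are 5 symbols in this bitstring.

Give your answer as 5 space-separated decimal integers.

Answer: 0 2 4 6 8

Derivation:
Bit 0: prefix='1' (no match yet)
Bit 1: prefix='11' -> emit 'b', reset
Bit 2: prefix='1' (no match yet)
Bit 3: prefix='10' -> emit 'h', reset
Bit 4: prefix='1' (no match yet)
Bit 5: prefix='11' -> emit 'b', reset
Bit 6: prefix='1' (no match yet)
Bit 7: prefix='10' -> emit 'h', reset
Bit 8: prefix='0' -> emit 'c', reset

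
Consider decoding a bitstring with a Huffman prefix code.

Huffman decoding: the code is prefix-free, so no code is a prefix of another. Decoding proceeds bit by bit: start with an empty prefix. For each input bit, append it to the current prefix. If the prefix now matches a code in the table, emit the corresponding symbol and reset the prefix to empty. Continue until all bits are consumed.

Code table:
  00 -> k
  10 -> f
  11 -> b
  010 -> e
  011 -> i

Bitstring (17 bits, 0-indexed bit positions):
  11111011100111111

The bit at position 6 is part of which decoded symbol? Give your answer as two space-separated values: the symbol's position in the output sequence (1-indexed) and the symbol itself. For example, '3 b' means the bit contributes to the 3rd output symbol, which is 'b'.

Bit 0: prefix='1' (no match yet)
Bit 1: prefix='11' -> emit 'b', reset
Bit 2: prefix='1' (no match yet)
Bit 3: prefix='11' -> emit 'b', reset
Bit 4: prefix='1' (no match yet)
Bit 5: prefix='10' -> emit 'f', reset
Bit 6: prefix='1' (no match yet)
Bit 7: prefix='11' -> emit 'b', reset
Bit 8: prefix='1' (no match yet)
Bit 9: prefix='10' -> emit 'f', reset
Bit 10: prefix='0' (no match yet)

Answer: 4 b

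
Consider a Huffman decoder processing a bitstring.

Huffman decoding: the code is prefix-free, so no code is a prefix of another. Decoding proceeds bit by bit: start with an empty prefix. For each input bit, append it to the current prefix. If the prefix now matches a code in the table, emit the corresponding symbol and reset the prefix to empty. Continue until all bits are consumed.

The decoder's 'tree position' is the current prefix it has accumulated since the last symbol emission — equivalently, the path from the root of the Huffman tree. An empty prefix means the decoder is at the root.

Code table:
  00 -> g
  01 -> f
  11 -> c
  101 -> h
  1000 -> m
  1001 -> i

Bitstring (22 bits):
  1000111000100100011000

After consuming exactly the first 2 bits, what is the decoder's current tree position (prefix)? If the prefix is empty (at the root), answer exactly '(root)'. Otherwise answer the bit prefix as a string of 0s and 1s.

Answer: 10

Derivation:
Bit 0: prefix='1' (no match yet)
Bit 1: prefix='10' (no match yet)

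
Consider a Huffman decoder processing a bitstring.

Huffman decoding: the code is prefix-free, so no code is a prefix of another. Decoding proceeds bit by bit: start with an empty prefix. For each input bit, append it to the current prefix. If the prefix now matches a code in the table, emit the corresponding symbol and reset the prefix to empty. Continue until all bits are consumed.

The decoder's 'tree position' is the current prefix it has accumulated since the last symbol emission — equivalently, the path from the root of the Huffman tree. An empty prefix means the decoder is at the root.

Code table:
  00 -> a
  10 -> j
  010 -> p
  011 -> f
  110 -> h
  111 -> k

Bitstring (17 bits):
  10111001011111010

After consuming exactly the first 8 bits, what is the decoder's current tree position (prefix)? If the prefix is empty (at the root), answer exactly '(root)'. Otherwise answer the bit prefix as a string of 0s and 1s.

Answer: 1

Derivation:
Bit 0: prefix='1' (no match yet)
Bit 1: prefix='10' -> emit 'j', reset
Bit 2: prefix='1' (no match yet)
Bit 3: prefix='11' (no match yet)
Bit 4: prefix='111' -> emit 'k', reset
Bit 5: prefix='0' (no match yet)
Bit 6: prefix='00' -> emit 'a', reset
Bit 7: prefix='1' (no match yet)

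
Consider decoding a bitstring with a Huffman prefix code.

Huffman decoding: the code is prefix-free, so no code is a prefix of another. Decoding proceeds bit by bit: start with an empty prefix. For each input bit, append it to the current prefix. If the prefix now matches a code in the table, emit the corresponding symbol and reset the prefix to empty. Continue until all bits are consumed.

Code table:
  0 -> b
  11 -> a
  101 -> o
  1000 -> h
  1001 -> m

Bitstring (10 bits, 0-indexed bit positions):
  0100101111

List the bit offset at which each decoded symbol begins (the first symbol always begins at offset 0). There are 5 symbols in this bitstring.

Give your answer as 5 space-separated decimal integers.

Answer: 0 1 5 6 8

Derivation:
Bit 0: prefix='0' -> emit 'b', reset
Bit 1: prefix='1' (no match yet)
Bit 2: prefix='10' (no match yet)
Bit 3: prefix='100' (no match yet)
Bit 4: prefix='1001' -> emit 'm', reset
Bit 5: prefix='0' -> emit 'b', reset
Bit 6: prefix='1' (no match yet)
Bit 7: prefix='11' -> emit 'a', reset
Bit 8: prefix='1' (no match yet)
Bit 9: prefix='11' -> emit 'a', reset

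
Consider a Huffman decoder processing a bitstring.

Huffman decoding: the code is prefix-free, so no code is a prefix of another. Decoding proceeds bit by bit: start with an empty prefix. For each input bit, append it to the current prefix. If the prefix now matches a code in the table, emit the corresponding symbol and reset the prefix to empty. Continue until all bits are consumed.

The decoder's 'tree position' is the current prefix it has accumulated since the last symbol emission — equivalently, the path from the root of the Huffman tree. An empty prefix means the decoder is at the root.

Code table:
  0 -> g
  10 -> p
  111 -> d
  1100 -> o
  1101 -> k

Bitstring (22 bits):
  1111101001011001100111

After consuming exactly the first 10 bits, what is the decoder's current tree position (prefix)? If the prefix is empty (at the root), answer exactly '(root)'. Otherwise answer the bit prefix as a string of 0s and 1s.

Answer: 1

Derivation:
Bit 0: prefix='1' (no match yet)
Bit 1: prefix='11' (no match yet)
Bit 2: prefix='111' -> emit 'd', reset
Bit 3: prefix='1' (no match yet)
Bit 4: prefix='11' (no match yet)
Bit 5: prefix='110' (no match yet)
Bit 6: prefix='1101' -> emit 'k', reset
Bit 7: prefix='0' -> emit 'g', reset
Bit 8: prefix='0' -> emit 'g', reset
Bit 9: prefix='1' (no match yet)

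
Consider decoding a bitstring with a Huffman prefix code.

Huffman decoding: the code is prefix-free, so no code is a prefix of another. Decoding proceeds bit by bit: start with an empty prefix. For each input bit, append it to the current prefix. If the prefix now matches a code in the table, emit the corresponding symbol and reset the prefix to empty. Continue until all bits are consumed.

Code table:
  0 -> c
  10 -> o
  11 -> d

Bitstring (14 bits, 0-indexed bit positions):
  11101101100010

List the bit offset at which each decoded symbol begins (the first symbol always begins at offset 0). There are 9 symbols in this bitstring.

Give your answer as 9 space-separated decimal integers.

Bit 0: prefix='1' (no match yet)
Bit 1: prefix='11' -> emit 'd', reset
Bit 2: prefix='1' (no match yet)
Bit 3: prefix='10' -> emit 'o', reset
Bit 4: prefix='1' (no match yet)
Bit 5: prefix='11' -> emit 'd', reset
Bit 6: prefix='0' -> emit 'c', reset
Bit 7: prefix='1' (no match yet)
Bit 8: prefix='11' -> emit 'd', reset
Bit 9: prefix='0' -> emit 'c', reset
Bit 10: prefix='0' -> emit 'c', reset
Bit 11: prefix='0' -> emit 'c', reset
Bit 12: prefix='1' (no match yet)
Bit 13: prefix='10' -> emit 'o', reset

Answer: 0 2 4 6 7 9 10 11 12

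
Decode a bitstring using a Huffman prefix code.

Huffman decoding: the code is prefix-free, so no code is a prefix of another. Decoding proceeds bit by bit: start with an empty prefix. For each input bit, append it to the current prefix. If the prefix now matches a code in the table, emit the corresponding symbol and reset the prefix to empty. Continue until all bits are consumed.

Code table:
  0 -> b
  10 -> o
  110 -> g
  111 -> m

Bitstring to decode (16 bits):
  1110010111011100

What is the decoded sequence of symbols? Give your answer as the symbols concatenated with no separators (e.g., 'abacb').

Bit 0: prefix='1' (no match yet)
Bit 1: prefix='11' (no match yet)
Bit 2: prefix='111' -> emit 'm', reset
Bit 3: prefix='0' -> emit 'b', reset
Bit 4: prefix='0' -> emit 'b', reset
Bit 5: prefix='1' (no match yet)
Bit 6: prefix='10' -> emit 'o', reset
Bit 7: prefix='1' (no match yet)
Bit 8: prefix='11' (no match yet)
Bit 9: prefix='111' -> emit 'm', reset
Bit 10: prefix='0' -> emit 'b', reset
Bit 11: prefix='1' (no match yet)
Bit 12: prefix='11' (no match yet)
Bit 13: prefix='111' -> emit 'm', reset
Bit 14: prefix='0' -> emit 'b', reset
Bit 15: prefix='0' -> emit 'b', reset

Answer: mbbombmbb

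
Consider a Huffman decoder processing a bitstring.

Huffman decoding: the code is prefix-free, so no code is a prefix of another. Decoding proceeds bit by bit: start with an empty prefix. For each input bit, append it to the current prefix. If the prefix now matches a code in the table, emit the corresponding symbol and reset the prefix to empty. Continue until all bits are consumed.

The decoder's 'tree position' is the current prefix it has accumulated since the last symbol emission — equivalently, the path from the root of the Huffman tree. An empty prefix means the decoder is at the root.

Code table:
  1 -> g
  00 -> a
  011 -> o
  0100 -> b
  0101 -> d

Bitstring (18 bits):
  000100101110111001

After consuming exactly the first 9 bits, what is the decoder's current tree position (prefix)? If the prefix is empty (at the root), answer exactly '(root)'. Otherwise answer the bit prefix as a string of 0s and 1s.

Bit 0: prefix='0' (no match yet)
Bit 1: prefix='00' -> emit 'a', reset
Bit 2: prefix='0' (no match yet)
Bit 3: prefix='01' (no match yet)
Bit 4: prefix='010' (no match yet)
Bit 5: prefix='0100' -> emit 'b', reset
Bit 6: prefix='1' -> emit 'g', reset
Bit 7: prefix='0' (no match yet)
Bit 8: prefix='01' (no match yet)

Answer: 01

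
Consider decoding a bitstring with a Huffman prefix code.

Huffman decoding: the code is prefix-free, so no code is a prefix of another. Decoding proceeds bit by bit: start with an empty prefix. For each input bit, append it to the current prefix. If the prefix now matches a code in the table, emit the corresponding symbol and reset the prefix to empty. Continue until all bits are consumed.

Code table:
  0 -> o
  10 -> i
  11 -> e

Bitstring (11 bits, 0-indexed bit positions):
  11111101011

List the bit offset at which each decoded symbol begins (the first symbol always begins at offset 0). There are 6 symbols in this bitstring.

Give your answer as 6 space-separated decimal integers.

Bit 0: prefix='1' (no match yet)
Bit 1: prefix='11' -> emit 'e', reset
Bit 2: prefix='1' (no match yet)
Bit 3: prefix='11' -> emit 'e', reset
Bit 4: prefix='1' (no match yet)
Bit 5: prefix='11' -> emit 'e', reset
Bit 6: prefix='0' -> emit 'o', reset
Bit 7: prefix='1' (no match yet)
Bit 8: prefix='10' -> emit 'i', reset
Bit 9: prefix='1' (no match yet)
Bit 10: prefix='11' -> emit 'e', reset

Answer: 0 2 4 6 7 9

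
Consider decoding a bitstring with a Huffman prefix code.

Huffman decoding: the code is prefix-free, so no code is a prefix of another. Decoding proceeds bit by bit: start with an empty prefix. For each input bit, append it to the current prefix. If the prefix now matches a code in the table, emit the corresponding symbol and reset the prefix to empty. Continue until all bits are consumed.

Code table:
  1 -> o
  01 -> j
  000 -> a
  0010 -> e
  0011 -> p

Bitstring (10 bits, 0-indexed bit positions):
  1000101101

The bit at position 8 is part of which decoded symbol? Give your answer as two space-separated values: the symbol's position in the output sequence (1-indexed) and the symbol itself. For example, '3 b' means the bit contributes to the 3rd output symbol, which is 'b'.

Bit 0: prefix='1' -> emit 'o', reset
Bit 1: prefix='0' (no match yet)
Bit 2: prefix='00' (no match yet)
Bit 3: prefix='000' -> emit 'a', reset
Bit 4: prefix='1' -> emit 'o', reset
Bit 5: prefix='0' (no match yet)
Bit 6: prefix='01' -> emit 'j', reset
Bit 7: prefix='1' -> emit 'o', reset
Bit 8: prefix='0' (no match yet)
Bit 9: prefix='01' -> emit 'j', reset

Answer: 6 j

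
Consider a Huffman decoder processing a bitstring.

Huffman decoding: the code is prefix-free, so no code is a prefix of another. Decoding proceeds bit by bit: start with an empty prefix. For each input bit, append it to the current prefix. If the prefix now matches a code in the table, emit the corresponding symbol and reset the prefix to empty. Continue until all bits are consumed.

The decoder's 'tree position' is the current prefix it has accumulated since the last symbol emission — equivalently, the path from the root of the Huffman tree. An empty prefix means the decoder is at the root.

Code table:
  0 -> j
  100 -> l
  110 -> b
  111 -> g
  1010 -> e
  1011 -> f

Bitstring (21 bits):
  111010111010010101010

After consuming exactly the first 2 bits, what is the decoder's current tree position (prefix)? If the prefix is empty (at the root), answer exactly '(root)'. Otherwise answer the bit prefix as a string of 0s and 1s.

Answer: 11

Derivation:
Bit 0: prefix='1' (no match yet)
Bit 1: prefix='11' (no match yet)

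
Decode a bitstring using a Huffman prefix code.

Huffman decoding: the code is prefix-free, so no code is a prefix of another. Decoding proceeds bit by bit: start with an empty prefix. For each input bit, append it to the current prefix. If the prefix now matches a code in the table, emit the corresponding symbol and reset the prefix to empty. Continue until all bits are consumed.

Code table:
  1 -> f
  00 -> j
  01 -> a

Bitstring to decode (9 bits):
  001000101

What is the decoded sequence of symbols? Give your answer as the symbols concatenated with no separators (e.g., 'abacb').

Bit 0: prefix='0' (no match yet)
Bit 1: prefix='00' -> emit 'j', reset
Bit 2: prefix='1' -> emit 'f', reset
Bit 3: prefix='0' (no match yet)
Bit 4: prefix='00' -> emit 'j', reset
Bit 5: prefix='0' (no match yet)
Bit 6: prefix='01' -> emit 'a', reset
Bit 7: prefix='0' (no match yet)
Bit 8: prefix='01' -> emit 'a', reset

Answer: jfjaa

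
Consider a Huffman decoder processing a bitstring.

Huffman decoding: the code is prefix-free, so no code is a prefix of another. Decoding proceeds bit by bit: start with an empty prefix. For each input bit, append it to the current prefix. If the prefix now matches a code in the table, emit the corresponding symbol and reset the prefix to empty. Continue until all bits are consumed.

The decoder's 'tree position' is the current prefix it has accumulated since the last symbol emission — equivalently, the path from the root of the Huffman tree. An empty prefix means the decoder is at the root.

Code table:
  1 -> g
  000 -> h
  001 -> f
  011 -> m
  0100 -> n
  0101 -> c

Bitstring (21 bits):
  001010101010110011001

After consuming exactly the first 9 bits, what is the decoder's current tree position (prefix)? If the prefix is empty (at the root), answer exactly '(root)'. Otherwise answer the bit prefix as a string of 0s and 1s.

Bit 0: prefix='0' (no match yet)
Bit 1: prefix='00' (no match yet)
Bit 2: prefix='001' -> emit 'f', reset
Bit 3: prefix='0' (no match yet)
Bit 4: prefix='01' (no match yet)
Bit 5: prefix='010' (no match yet)
Bit 6: prefix='0101' -> emit 'c', reset
Bit 7: prefix='0' (no match yet)
Bit 8: prefix='01' (no match yet)

Answer: 01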